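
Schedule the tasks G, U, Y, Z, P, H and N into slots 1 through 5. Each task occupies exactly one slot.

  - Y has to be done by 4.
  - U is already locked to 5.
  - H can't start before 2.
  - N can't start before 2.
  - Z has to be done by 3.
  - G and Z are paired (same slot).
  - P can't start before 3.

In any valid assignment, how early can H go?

H is available from 2.
H at 2 is achievable: N=2, U=5, Z=1, G=1, H=2, P=3, Y=1.

2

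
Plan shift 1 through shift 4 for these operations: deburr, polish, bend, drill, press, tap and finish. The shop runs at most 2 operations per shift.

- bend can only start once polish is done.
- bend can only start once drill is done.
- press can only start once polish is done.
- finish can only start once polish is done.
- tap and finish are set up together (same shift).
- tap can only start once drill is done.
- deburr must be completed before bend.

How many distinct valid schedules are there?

18

Splitting on deburr: it can be shift 1 (8), shift 2 (8), shift 3 (2). Listing each branch's schedules as (polish, bend, drill, press, tap, finish) by shift number:
deburr=shift 1: (1,3,2,2,4,4) (1,3,2,3,4,4) (1,4,2,2,3,3) (1,4,2,4,3,3) (2,3,1,3,4,4) (2,3,2,3,4,4) (2,4,1,4,3,3) (2,4,2,4,3,3) — 8.
deburr=shift 2: (1,3,1,2,4,4) (1,3,1,3,4,4) (1,3,2,3,4,4) (1,4,1,2,3,3) (1,4,1,4,3,3) (1,4,2,4,3,3) (2,3,1,3,4,4) (2,4,1,4,3,3) — 8.
deburr=shift 3: (1,4,1,3,2,2) (1,4,1,4,2,2) — 2.
Summing: 8 + 8 + 2 = 18.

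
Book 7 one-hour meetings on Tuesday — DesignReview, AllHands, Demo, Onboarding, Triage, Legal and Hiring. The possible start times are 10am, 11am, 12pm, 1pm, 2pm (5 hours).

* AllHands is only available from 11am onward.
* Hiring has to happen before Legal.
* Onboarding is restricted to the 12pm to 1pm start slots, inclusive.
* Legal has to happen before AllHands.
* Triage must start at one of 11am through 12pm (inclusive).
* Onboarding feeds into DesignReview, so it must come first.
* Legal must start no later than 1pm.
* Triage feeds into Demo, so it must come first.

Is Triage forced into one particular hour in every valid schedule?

Triage can be 11am (e.g. Hiring -> 10am; AllHands -> 12pm; Triage -> 11am; DesignReview -> 1pm; Onboarding -> 12pm; Demo -> 12pm; Legal -> 11am) or 12pm (e.g. Hiring in 10am; Onboarding in 12pm; Triage in 12pm; AllHands in 12pm; Legal in 11am; DesignReview in 1pm; Demo in 1pm).

No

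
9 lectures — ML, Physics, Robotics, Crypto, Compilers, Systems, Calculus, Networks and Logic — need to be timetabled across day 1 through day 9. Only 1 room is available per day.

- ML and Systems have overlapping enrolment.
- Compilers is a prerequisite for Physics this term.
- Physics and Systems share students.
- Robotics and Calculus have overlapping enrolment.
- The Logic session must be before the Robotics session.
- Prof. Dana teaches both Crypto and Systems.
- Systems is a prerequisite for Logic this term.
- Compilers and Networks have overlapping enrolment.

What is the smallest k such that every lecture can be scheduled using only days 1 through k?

9 days

The precedence chain requires at least 3 distinct days.
With at most 1 per day and 9 lectures, at least 9 days are needed.
9 works (last occupied day: day 9): for example Robotics -> day 5, Systems -> day 1, Networks -> day 9, Physics -> day 4, Crypto -> day 7, Logic -> day 2, ML -> day 6, Compilers -> day 3, Calculus -> day 8.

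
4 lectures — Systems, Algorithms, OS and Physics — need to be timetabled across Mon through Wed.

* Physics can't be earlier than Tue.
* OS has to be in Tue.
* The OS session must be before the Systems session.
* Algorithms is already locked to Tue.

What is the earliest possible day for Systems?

Precedence pushes Systems to at least Wed.
Systems at Wed is achievable: Systems in Wed; OS in Tue; Physics in Tue; Algorithms in Tue.

Wed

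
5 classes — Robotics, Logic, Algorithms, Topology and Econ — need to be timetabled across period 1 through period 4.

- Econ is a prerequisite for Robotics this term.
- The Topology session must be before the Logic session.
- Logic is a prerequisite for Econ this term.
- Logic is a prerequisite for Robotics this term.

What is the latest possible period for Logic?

Precedence pushes Logic to at least period 2; downstream work caps Logic at period 2.
Logic at period 2 is achievable: Topology -> period 1, Algorithms -> period 1, Logic -> period 2, Econ -> period 3, Robotics -> period 4.

period 2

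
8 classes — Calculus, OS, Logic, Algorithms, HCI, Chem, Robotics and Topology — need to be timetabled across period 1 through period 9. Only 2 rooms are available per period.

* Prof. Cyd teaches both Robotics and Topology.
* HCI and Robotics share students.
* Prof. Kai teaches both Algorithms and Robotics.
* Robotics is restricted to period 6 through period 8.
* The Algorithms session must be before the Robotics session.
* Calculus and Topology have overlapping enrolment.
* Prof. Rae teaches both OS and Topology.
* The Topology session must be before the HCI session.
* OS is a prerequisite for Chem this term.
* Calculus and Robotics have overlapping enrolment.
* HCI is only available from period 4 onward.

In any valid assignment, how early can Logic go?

Logic at period 1 is achievable: Topology=period 3, Calculus=period 4, Algorithms=period 2, OS=period 1, Robotics=period 6, Chem=period 2, HCI=period 4, Logic=period 1.

period 1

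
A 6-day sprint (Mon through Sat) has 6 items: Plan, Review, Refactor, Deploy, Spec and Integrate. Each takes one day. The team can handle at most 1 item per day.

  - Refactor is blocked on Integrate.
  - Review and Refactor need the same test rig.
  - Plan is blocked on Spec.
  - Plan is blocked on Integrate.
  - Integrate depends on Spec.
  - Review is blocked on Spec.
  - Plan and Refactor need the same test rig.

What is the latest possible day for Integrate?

Precedence pushes Integrate to at least Tue; downstream work caps Integrate at Fri.
Integrate at Thu is achievable: Refactor in Sat, Deploy in Wed, Plan in Fri, Review in Tue, Integrate in Thu, Spec in Mon.
Nothing later works — the conflict and capacity constraints rule out every day after Thu.

Thu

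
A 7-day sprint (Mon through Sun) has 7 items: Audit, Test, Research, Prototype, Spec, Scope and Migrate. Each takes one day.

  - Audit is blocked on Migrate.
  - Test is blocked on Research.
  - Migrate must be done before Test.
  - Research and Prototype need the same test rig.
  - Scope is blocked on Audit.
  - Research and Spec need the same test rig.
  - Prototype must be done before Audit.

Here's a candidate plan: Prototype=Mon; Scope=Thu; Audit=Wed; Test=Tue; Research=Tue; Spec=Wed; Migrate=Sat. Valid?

No. Migrate must be done before Test is not satisfied.

Migrate must be done before Test — violated.
Test is blocked on Research — violated.
Prototype must be done before Audit — holds.
Scope is blocked on Audit — holds.
Audit is blocked on Migrate — violated.
Research and Prototype need the same test rig — holds.
Research and Spec need the same test rig — holds.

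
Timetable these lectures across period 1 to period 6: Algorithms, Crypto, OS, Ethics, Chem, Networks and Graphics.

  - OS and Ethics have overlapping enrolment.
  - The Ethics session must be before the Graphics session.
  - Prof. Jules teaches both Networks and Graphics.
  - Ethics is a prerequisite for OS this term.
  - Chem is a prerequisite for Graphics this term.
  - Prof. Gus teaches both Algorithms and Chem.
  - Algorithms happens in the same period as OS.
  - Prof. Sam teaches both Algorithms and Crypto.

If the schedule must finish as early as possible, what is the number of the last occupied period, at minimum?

The precedence chain requires at least 2 distinct periods.
2 works (last occupied period: period 2): for example Networks -> period 1; OS -> period 2; Chem -> period 1; Ethics -> period 1; Crypto -> period 1; Graphics -> period 2; Algorithms -> period 2.

2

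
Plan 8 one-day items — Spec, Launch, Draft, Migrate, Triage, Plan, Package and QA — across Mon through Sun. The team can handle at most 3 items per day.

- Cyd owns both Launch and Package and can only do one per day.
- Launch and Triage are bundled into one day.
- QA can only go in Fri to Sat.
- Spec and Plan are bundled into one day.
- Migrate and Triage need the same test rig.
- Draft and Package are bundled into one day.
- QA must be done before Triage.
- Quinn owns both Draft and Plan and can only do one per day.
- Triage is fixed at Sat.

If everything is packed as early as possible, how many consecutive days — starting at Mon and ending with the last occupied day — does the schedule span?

6 days

The precedence chain requires at least 2 distinct days.
With at most 3 per day and 8 work items, at least 3 days are needed.
Triage can't be placed before Sat — that is day 6 counting from Mon — so the schedule must run through at least 6 days.
6 works (last occupied day: Sat): for example Plan -> Mon, Migrate -> Mon, Spec -> Mon, Package -> Tue, Draft -> Tue, Triage -> Sat, Launch -> Sat, QA -> Fri.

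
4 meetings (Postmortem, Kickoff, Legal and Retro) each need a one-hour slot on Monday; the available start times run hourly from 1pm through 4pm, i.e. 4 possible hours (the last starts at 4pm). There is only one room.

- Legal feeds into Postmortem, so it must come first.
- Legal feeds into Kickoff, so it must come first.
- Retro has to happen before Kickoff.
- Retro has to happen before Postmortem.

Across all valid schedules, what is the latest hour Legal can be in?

2pm

Downstream work caps Legal at 3pm.
Legal at 2pm is achievable: Legal -> 2pm; Kickoff -> 4pm; Postmortem -> 3pm; Retro -> 1pm.
Nothing later works — the capacity limit rule out every hour after 2pm.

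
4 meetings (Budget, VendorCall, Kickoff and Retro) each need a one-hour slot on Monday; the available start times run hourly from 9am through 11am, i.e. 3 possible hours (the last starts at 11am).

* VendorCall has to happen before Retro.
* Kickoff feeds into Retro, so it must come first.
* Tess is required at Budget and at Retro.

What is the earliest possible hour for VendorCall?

9am

Downstream work caps VendorCall at 10am.
VendorCall at 9am is achievable: Kickoff in 9am; Budget in 9am; Retro in 10am; VendorCall in 9am.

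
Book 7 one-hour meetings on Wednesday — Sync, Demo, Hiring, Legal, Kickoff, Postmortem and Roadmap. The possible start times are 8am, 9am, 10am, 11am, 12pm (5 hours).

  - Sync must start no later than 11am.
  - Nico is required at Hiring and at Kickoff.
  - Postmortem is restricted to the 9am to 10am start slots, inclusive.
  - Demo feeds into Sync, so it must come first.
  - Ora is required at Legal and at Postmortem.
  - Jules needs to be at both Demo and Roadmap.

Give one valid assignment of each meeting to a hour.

Kickoff -> 9am, Sync -> 9am, Legal -> 8am, Hiring -> 8am, Demo -> 8am, Roadmap -> 9am, Postmortem -> 9am

Checking: Demo(8am) before Sync(9am); Hiring(8am) != Kickoff(9am); Legal(8am) != Postmortem(9am); Demo(8am) != Roadmap(9am); Sync=9am in [8am,11am]; Postmortem=9am in [9am,10am].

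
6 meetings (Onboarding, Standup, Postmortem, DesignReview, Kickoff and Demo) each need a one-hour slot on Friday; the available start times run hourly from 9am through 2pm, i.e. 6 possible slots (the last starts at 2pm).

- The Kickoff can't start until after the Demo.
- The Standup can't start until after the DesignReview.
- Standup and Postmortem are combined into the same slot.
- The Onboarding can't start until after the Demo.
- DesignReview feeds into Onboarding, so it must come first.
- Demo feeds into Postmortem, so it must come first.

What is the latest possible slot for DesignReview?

Downstream work caps DesignReview at 1pm.
DesignReview at 1pm is achievable: Kickoff in 10am, Onboarding in 2pm, Demo in 9am, Postmortem in 2pm, Standup in 2pm, DesignReview in 1pm.

1pm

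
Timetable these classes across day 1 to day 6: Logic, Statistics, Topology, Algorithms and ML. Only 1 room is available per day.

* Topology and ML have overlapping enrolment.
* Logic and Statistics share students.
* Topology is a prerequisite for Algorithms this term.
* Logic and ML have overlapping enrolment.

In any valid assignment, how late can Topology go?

Downstream work caps Topology at day 5.
Topology at day 5 is achievable: Statistics -> day 2; Topology -> day 5; Algorithms -> day 6; Logic -> day 1; ML -> day 3.

day 5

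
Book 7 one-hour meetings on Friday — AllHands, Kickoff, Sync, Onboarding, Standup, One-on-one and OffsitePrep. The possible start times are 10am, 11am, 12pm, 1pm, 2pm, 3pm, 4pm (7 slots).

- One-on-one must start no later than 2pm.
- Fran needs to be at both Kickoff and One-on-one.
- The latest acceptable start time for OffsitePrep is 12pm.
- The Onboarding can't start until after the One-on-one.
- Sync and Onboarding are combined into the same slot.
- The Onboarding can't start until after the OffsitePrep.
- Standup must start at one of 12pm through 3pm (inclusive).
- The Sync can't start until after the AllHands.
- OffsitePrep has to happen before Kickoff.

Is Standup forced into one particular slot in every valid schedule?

No

Standup can be 12pm (e.g. AllHands in 10am, Kickoff in 11am, Onboarding in 11am, Standup in 12pm, One-on-one in 10am, OffsitePrep in 10am, Sync in 11am) or 1pm (e.g. AllHands=10am, One-on-one=10am, Onboarding=11am, Standup=1pm, OffsitePrep=10am, Sync=11am, Kickoff=11am).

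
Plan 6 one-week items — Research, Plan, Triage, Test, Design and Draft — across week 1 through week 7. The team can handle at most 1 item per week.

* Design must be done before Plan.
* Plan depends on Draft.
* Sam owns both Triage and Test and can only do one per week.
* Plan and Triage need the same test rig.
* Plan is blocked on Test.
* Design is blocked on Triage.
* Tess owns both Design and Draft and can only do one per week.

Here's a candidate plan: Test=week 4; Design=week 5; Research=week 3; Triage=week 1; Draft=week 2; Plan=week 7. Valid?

Yes, all constraints hold

Plan is blocked on Test — holds.
Sam owns both Triage and Test and can only do one per week — holds.
Design must be done before Plan — holds.
The team can handle at most 1 item per week — holds.
Plan depends on Draft — holds.
Plan and Triage need the same test rig — holds.
Design is blocked on Triage — holds.
Tess owns both Design and Draft and can only do one per week — holds.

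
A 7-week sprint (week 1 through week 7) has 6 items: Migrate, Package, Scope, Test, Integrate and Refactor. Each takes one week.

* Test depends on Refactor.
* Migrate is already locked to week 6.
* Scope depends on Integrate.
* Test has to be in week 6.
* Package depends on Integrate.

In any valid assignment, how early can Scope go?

Precedence pushes Scope to at least week 2.
Scope at week 2 is achievable: Integrate in week 1, Test in week 6, Scope in week 2, Migrate in week 6, Package in week 2, Refactor in week 1.

week 2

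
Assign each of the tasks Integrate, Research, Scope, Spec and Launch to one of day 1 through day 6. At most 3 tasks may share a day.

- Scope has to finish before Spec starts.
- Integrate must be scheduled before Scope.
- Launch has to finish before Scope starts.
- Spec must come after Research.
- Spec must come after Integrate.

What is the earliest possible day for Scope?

Precedence pushes Scope to at least day 2; downstream work caps Scope at day 5.
Scope at day 2 is achievable: Spec -> day 3; Integrate -> day 1; Launch -> day 1; Scope -> day 2; Research -> day 1.

day 2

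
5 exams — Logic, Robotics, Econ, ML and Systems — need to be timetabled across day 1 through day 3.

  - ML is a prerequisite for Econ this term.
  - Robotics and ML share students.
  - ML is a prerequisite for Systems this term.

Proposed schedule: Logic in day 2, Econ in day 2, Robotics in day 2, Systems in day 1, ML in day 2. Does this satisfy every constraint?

ML is a prerequisite for Econ this term — violated.
Robotics and ML share students — violated.
ML is a prerequisite for Systems this term — violated.

No — it violates: ML is a prerequisite for Systems this term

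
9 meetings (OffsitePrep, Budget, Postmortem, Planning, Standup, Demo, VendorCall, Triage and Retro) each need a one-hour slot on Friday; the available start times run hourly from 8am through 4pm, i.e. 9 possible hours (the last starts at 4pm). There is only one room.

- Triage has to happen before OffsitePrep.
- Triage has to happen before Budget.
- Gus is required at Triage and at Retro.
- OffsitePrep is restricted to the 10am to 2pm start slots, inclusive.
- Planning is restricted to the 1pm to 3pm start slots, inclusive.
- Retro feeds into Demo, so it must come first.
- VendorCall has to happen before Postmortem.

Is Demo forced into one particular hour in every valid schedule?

Demo can be 9am (e.g. Postmortem in 3pm; Demo in 9am; VendorCall in 2pm; Retro in 8am; Planning in 1pm; Triage in 10am; Budget in 12pm; Standup in 4pm; OffsitePrep in 11am) or 10am (e.g. VendorCall=2pm, Demo=10am, OffsitePrep=11am, Postmortem=3pm, Budget=12pm, Triage=8am, Planning=1pm, Standup=4pm, Retro=9am).

No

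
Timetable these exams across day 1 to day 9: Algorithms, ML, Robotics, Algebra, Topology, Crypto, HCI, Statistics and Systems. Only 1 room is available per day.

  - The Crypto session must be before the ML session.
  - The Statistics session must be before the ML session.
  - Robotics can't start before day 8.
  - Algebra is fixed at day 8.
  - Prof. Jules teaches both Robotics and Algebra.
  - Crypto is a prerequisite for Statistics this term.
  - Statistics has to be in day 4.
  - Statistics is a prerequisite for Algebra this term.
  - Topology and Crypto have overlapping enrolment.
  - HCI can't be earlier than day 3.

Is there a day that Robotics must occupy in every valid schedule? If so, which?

day 9

Robotics's window is day 8–day 9.
Algebra is fixed at day 8, and Robotics can't share a day with Algebra.
So Robotics must be day 9.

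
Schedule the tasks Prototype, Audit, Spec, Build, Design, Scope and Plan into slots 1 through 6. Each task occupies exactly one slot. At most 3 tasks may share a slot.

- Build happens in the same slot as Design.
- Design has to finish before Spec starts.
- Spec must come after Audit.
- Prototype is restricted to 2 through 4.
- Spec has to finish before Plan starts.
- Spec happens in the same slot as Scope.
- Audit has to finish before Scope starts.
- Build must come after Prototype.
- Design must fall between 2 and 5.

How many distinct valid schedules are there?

Splitting on Prototype: it can be 2 (14), 3 (4). Listing each branch's schedules as (Audit, Spec, Build, Design, Scope, Plan):
Prototype=2: (1,4,3,3,4,5) (1,4,3,3,4,6) (1,5,3,3,5,6) (1,5,4,4,5,6) (2,4,3,3,4,5) (2,4,3,3,4,6) (2,5,3,3,5,6) (2,5,4,4,5,6) (3,4,3,3,4,5) (3,4,3,3,4,6) (3,5,3,3,5,6) (3,5,4,4,5,6) (4,5,3,3,5,6) (4,5,4,4,5,6) — 14.
Prototype=3: (1,5,4,4,5,6) (2,5,4,4,5,6) (3,5,4,4,5,6) (4,5,4,4,5,6) — 4.
Summing: 14 + 4 = 18.

18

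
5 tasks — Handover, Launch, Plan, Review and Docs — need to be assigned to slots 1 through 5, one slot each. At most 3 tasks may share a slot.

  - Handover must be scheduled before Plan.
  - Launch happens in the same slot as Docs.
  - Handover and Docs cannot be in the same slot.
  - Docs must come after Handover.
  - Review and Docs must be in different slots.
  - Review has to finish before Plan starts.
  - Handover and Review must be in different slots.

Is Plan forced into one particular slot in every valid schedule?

Plan can be 3 (e.g. Docs -> 3, Plan -> 3, Review -> 2, Launch -> 3, Handover -> 1) or 4 (e.g. Plan -> 4, Launch -> 3, Review -> 2, Handover -> 1, Docs -> 3).

No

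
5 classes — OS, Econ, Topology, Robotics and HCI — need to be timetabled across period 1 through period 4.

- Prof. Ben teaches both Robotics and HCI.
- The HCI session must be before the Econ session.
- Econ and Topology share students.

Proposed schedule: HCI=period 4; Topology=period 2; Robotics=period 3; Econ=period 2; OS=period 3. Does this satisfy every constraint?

Invalid. The HCI session must be before the Econ session.

Econ and Topology share students — violated.
The HCI session must be before the Econ session — violated.
Prof. Ben teaches both Robotics and HCI — holds.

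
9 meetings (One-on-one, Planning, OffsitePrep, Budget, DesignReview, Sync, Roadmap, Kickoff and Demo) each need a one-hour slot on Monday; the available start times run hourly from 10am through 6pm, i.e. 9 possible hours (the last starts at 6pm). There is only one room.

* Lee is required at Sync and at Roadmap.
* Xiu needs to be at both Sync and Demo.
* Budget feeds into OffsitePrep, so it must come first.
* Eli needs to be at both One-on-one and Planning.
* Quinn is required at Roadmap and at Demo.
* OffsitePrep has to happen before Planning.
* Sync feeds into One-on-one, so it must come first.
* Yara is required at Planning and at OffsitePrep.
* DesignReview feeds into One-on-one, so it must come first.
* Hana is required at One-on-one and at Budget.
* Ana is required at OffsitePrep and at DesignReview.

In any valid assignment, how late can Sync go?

5pm

Downstream work caps Sync at 5pm.
Sync at 5pm is achievable: Roadmap=2pm, Budget=10am, One-on-one=6pm, Sync=5pm, Planning=12pm, Kickoff=3pm, DesignReview=1pm, OffsitePrep=11am, Demo=4pm.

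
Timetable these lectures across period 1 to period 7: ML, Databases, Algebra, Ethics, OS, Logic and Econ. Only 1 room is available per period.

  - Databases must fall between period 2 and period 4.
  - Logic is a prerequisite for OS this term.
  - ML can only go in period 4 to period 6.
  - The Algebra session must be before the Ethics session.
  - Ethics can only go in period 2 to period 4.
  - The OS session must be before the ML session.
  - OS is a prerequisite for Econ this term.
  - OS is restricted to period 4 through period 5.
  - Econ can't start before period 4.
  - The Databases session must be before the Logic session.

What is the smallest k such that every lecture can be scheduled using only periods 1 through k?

The precedence chain requires at least 4 distinct periods.
With at most 1 per period and 7 lectures, at least 7 periods are needed.
Propagating the time windows through the other constraints, ML can't land before period 5, so the schedule must run through at least period 5.
7 works (last occupied period: period 7): for example Ethics -> period 3; Algebra -> period 1; Logic -> period 4; OS -> period 5; Databases -> period 2; Econ -> period 7; ML -> period 6.

7 periods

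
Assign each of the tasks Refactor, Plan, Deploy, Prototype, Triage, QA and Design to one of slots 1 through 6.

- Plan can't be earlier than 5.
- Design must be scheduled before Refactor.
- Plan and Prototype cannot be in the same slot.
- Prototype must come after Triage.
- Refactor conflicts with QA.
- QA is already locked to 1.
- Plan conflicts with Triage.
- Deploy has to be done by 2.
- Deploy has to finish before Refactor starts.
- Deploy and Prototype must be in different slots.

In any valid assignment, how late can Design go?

5

Downstream work caps Design at 5.
Design at 5 is achievable: QA in 1, Prototype in 2, Deploy in 1, Triage in 1, Plan in 5, Refactor in 6, Design in 5.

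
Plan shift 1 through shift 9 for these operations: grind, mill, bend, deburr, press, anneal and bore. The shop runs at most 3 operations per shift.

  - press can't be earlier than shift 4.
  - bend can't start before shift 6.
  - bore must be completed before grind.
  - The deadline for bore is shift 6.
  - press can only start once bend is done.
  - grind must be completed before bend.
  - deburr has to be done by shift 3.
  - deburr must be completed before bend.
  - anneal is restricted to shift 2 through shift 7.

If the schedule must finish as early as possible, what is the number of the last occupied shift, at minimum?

7

The precedence chain requires at least 4 distinct shifts.
With at most 3 per shift and 7 operations, at least 3 shifts are needed.
Propagating the time windows through the other constraints, press can't land before shift 7, so the schedule must run through at least shift 7.
7 works (last occupied shift: shift 7): for example deburr in shift 1; mill in shift 1; press in shift 7; anneal in shift 2; bend in shift 6; grind in shift 2; bore in shift 1.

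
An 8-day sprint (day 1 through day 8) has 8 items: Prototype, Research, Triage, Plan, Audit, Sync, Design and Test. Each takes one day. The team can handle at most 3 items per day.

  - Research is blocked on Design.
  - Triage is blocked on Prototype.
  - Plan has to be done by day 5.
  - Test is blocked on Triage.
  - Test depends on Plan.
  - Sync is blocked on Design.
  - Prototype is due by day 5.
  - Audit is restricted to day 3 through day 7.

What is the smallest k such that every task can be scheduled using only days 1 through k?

3 days

The precedence chain requires at least 3 distinct days.
With at most 3 per day and 8 tasks, at least 3 days are needed.
3 works (last occupied day: day 3): for example Sync in day 2, Audit in day 3, Prototype in day 1, Triage in day 2, Design in day 1, Test in day 3, Plan in day 1, Research in day 2.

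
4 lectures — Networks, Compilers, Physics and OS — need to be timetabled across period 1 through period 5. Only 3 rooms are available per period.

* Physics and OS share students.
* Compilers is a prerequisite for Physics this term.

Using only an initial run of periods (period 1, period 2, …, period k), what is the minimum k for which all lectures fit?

The precedence chain requires at least 2 distinct periods.
With at most 3 per period and 4 lectures, at least 2 periods are needed.
2 works (last occupied period: period 2): for example OS=period 1; Networks=period 1; Physics=period 2; Compilers=period 1.

2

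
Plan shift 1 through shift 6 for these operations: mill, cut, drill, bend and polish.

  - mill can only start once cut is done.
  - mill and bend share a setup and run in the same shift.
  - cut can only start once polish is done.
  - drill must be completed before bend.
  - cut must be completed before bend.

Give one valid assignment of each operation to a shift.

drill -> shift 1; cut -> shift 2; polish -> shift 1; mill -> shift 3; bend -> shift 3

Checking: cut(shift 2) before mill(shift 3); drill(shift 1) before bend(shift 3); polish(shift 1) before cut(shift 2); cut(shift 2) before bend(shift 3); mill = bend = shift 3.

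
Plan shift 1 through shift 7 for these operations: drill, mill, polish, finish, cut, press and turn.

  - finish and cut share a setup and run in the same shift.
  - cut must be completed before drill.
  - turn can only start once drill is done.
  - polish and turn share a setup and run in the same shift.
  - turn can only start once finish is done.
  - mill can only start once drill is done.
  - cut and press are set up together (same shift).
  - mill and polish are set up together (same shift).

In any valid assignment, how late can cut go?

shift 5

Downstream work caps cut at shift 5.
cut at shift 5 is achievable: drill=shift 6, finish=shift 5, polish=shift 7, cut=shift 5, turn=shift 7, press=shift 5, mill=shift 7.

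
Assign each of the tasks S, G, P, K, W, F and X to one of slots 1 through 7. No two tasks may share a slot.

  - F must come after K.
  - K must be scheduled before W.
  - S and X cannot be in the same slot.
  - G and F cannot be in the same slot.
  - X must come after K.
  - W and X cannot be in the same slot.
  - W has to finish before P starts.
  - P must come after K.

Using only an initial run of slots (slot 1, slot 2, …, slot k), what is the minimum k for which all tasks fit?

7 slots

The precedence chain requires at least 3 distinct slots.
With at most 1 per slot and 7 tasks, at least 7 slots are needed.
7 works (last occupied slot: 7): for example K in 1, P in 3, F in 4, W in 2, G in 7, X in 5, S in 6.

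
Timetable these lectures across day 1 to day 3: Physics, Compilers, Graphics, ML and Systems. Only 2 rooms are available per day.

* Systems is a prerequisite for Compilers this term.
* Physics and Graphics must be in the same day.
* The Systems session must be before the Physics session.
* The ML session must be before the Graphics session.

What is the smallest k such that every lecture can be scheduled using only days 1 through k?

The precedence chain requires at least 2 distinct days.
With at most 2 per day and 5 lectures, at least 3 days are needed.
3 works (last occupied day: day 3): for example Systems -> day 1, Graphics -> day 2, Compilers -> day 3, ML -> day 1, Physics -> day 2.

3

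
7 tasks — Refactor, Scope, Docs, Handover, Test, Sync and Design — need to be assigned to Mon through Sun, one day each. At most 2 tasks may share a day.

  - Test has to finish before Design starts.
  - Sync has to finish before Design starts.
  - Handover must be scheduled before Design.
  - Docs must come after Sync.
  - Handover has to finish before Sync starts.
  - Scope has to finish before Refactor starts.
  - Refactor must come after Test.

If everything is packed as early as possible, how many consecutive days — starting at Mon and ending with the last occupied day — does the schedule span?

4 days

The precedence chain requires at least 3 distinct days.
With at most 2 per day and 7 tasks, at least 4 days are needed.
4 works (last occupied day: Thu): for example Handover -> Mon, Design -> Wed, Test -> Mon, Docs -> Thu, Sync -> Tue, Scope -> Tue, Refactor -> Wed.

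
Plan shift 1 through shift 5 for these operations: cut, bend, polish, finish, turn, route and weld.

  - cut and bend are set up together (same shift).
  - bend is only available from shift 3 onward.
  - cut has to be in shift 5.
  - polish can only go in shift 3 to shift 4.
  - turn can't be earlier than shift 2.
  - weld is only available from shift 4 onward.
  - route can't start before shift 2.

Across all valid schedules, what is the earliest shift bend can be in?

Bend is available from shift 3; bend must be in the same shift as cut, which can't be before shift 5, so bend is at least shift 5.
bend at shift 5 is achievable: route=shift 2; weld=shift 4; turn=shift 2; finish=shift 1; polish=shift 3; cut=shift 5; bend=shift 5.

shift 5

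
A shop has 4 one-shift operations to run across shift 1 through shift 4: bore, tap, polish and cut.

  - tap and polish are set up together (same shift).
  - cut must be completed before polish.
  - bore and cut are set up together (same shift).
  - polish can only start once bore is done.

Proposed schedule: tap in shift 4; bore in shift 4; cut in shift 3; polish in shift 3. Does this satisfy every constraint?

polish can only start once bore is done — violated.
bore and cut are set up together (same shift) — violated.
tap and polish are set up together (same shift) — violated.
cut must be completed before polish — violated.

Invalid. polish can only start once bore is done.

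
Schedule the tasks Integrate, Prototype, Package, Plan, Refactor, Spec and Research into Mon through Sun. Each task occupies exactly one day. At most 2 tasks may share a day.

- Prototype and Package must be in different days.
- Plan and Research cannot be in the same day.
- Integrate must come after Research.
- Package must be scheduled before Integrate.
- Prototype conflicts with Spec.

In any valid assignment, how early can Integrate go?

Precedence pushes Integrate to at least Tue.
Integrate at Tue is achievable: Plan -> Wed; Integrate -> Tue; Research -> Mon; Package -> Mon; Refactor -> Wed; Spec -> Thu; Prototype -> Tue.

Tue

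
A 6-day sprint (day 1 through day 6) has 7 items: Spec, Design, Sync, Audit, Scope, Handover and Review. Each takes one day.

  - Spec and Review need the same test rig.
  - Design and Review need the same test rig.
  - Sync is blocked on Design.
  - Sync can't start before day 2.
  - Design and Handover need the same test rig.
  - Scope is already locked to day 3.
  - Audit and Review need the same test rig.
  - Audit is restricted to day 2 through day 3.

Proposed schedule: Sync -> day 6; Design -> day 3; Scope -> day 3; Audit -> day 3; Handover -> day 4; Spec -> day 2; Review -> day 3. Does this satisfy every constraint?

Design and Handover need the same test rig — holds.
Sync is blocked on Design — holds.
Sync can't start before day 2 — holds.
Audit is restricted to day 2 through day 3 — holds.
Design and Review need the same test rig — violated.
Scope is already locked to day 3 — holds.
Spec and Review need the same test rig — holds.
Audit and Review need the same test rig — violated.

Invalid. Audit and Review need the same test rig.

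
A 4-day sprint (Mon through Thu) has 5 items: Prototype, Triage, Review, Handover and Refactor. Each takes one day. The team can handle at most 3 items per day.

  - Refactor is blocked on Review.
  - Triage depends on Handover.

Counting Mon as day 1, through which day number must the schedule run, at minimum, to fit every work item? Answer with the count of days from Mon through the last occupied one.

2 days

The precedence chain requires at least 2 distinct days.
With at most 3 per day and 5 work items, at least 2 days are needed.
2 works (last occupied day: Tue): for example Handover in Mon; Prototype in Mon; Refactor in Tue; Triage in Tue; Review in Mon.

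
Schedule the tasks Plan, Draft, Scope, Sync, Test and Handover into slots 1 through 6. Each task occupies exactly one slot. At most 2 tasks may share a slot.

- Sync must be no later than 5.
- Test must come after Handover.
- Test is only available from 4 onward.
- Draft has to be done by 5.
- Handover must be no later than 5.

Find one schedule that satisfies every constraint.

Test -> 4, Scope -> 3, Sync -> 2, Handover -> 1, Draft -> 1, Plan -> 2

Checking: Handover(1) before Test(4); Handover=1 in [1,5]; Sync=2 in [1,5]; Draft=1 in [1,5]; Test=4 in [4,6]; max 2 per slot (cap 2).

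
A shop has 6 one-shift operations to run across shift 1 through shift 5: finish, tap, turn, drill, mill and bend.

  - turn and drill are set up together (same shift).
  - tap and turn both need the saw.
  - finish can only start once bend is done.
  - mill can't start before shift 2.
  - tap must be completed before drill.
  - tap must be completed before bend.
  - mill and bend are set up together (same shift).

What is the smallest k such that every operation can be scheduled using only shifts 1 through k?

3

The precedence chain requires at least 3 distinct shifts.
3 works (last occupied shift: shift 3): for example mill in shift 2; tap in shift 1; bend in shift 2; turn in shift 2; drill in shift 2; finish in shift 3.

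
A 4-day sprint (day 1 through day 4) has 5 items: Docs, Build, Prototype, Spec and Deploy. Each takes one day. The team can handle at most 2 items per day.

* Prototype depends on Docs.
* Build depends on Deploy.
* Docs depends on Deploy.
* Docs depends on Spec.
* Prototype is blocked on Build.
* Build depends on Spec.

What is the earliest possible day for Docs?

day 2

Precedence pushes Docs to at least day 2; downstream work caps Docs at day 3.
Docs at day 2 is achievable: Build=day 2; Deploy=day 1; Prototype=day 3; Spec=day 1; Docs=day 2.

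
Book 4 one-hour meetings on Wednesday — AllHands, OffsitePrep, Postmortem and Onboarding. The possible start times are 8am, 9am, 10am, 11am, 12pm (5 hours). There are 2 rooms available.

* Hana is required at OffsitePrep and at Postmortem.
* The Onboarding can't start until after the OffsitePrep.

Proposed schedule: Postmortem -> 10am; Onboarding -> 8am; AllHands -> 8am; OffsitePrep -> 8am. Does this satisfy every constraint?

No — it violates: There are 2 rooms available

There are 2 rooms available — violated.
Hana is required at OffsitePrep and at Postmortem — holds.
The Onboarding can't start until after the OffsitePrep — violated.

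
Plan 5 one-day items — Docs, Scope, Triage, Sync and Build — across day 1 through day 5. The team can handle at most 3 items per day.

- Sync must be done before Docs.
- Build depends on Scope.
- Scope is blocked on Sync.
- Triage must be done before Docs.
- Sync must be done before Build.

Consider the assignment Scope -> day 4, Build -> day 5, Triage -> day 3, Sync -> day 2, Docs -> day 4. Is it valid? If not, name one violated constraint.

Yes, all constraints hold

Build depends on Scope — holds.
Scope is blocked on Sync — holds.
Sync must be done before Build — holds.
Sync must be done before Docs — holds.
The team can handle at most 3 items per day — holds.
Triage must be done before Docs — holds.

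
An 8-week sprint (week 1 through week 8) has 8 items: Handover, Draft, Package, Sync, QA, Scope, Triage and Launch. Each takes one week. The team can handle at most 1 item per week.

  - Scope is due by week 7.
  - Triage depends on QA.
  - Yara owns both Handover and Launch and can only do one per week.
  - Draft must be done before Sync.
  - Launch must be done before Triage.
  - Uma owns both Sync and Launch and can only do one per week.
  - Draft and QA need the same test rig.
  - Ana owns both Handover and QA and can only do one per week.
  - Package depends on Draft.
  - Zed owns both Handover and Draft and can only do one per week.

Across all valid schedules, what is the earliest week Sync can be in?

week 2

Precedence pushes Sync to at least week 2.
Sync at week 2 is achievable: Package in week 7; QA in week 4; Scope in week 3; Handover in week 8; Launch in week 5; Triage in week 6; Sync in week 2; Draft in week 1.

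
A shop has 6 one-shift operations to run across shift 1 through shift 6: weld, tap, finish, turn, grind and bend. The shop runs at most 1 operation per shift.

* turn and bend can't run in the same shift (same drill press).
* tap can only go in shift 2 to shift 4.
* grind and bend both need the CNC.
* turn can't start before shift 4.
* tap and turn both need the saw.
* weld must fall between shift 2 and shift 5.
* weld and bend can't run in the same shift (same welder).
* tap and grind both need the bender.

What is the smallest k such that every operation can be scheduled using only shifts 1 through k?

With at most 1 per shift and 6 operations, at least 6 shifts are needed.
turn can't be placed before shift 4, so the schedule must run through at least shift 4.
6 works (last occupied shift: shift 6): for example tap in shift 2; bend in shift 6; turn in shift 4; weld in shift 3; finish in shift 1; grind in shift 5.

6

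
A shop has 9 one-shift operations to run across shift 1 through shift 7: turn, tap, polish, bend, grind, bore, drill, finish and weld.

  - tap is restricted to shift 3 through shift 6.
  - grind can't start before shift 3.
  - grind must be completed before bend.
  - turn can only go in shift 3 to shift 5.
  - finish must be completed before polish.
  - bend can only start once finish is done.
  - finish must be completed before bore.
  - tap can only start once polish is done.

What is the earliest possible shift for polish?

Precedence pushes polish to at least shift 2; downstream work caps polish at shift 5.
polish at shift 2 is achievable: weld -> shift 1, grind -> shift 3, finish -> shift 1, drill -> shift 1, turn -> shift 3, polish -> shift 2, bore -> shift 2, bend -> shift 4, tap -> shift 3.

shift 2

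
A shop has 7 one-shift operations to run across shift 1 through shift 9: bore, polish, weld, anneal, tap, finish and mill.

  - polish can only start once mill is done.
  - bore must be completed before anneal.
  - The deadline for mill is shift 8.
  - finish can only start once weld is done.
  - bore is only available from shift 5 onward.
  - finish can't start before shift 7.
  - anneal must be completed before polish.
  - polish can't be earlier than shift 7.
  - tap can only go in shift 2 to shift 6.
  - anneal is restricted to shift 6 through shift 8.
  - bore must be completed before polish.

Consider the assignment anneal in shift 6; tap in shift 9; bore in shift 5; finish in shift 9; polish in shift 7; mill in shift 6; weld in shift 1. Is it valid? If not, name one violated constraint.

polish can only start once mill is done — holds.
finish can't start before shift 7 — holds.
tap can only go in shift 2 to shift 6 — violated.
bore must be completed before polish — holds.
finish can only start once weld is done — holds.
bore must be completed before anneal — holds.
The deadline for mill is shift 8 — holds.
anneal must be completed before polish — holds.
anneal is restricted to shift 6 through shift 8 — holds.
bore is only available from shift 5 onward — holds.
polish can't be earlier than shift 7 — holds.

No. tap can only go in shift 2 to shift 6 is not satisfied.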